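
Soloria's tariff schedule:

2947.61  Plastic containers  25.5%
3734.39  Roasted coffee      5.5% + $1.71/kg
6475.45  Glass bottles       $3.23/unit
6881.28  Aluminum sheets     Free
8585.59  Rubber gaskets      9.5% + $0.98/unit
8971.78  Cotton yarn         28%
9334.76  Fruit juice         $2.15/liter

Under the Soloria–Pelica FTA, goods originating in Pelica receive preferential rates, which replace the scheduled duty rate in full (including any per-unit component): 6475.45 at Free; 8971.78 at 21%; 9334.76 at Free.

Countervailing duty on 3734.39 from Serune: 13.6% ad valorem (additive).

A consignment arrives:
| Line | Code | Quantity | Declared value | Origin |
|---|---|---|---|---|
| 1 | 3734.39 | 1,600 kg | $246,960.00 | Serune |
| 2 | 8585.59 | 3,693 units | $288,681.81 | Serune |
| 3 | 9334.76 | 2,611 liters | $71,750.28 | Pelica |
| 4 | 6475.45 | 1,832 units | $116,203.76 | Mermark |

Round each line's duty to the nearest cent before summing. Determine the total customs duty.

$86,866.63

Line 1 (3734.39, Serune, 1,600 kg, $246,960.00):
Base rate for 3734.39 is 5.5% + $1.71/kg.
Additional duty on 3734.39 from Serune: +13.6%. Applied ad valorem rate: 5.5% + 13.6% = 19.1%.
Duty = $246,960.00 × 19.1% + 1,600 × $1.71 = $49,905.36.
Line 2 (8585.59, Serune, 3,693 units, $288,681.81):
Base rate for 8585.59 is 9.5% + $0.98/unit.
Duty = $288,681.81 × 9.5% + 3,693 × $0.98 = $31,043.91.
Line 3 (9334.76, Pelica, 2,611 liters, $71,750.28):
Base rate for 9334.76 is $2.15/liter.
Origin Pelica qualifies under the Soloria–Pelica agreement and 9334.76 is covered: preferential rate Free applies instead.
Duty = $71,750.28 × 0% = $0.00.
Line 4 (6475.45, Mermark, 1,832 units, $116,203.76):
Base rate for 6475.45 is $3.23/unit.
6475.45 has an FTA preferential rate, but origin Mermark is not Pelica; base rate stands.
Duty = 1,832 × $3.23 = $5,917.36.
Total = $49,905.36 + $31,043.91 + $0.00 + $5,917.36 = $86,866.63.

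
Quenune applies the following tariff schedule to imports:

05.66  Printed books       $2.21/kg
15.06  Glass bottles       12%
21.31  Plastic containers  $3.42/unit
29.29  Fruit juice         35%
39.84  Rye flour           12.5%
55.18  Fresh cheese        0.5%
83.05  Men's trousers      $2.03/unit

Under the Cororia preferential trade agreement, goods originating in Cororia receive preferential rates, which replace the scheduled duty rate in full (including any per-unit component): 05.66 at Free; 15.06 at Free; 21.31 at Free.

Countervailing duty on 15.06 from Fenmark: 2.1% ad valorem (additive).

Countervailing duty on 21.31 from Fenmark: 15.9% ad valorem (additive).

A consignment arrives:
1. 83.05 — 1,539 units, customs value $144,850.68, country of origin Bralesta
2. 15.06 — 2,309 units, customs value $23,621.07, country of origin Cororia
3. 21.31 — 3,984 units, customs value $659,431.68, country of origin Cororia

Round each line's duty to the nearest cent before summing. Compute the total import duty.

Line 1 (83.05, Bralesta, 1,539 units, $144,850.68):
Base rate for 83.05 is $2.03/unit.
Duty = 1,539 × $2.03 = $3,124.17.
Line 2 (15.06, Cororia, 2,309 units, $23,621.07):
Base rate for 15.06 is 12%.
Origin Cororia qualifies under the Quenune–Cororia agreement and 15.06 is covered: preferential rate Free applies instead.
The additional-duty order on 15.06 targets Fenmark, not Cororia; it does not apply.
Duty = $23,621.07 × 0% = $0.00.
Line 3 (21.31, Cororia, 3,984 units, $659,431.68):
Base rate for 21.31 is $3.42/unit.
Origin Cororia qualifies under the Quenune–Cororia agreement and 21.31 is covered: preferential rate Free applies instead.
The additional-duty order on 21.31 targets Fenmark, not Cororia; it does not apply.
Duty = $659,431.68 × 0% = $0.00.
Total = $3,124.17 + $0.00 + $0.00 = $3,124.17.

$3,124.17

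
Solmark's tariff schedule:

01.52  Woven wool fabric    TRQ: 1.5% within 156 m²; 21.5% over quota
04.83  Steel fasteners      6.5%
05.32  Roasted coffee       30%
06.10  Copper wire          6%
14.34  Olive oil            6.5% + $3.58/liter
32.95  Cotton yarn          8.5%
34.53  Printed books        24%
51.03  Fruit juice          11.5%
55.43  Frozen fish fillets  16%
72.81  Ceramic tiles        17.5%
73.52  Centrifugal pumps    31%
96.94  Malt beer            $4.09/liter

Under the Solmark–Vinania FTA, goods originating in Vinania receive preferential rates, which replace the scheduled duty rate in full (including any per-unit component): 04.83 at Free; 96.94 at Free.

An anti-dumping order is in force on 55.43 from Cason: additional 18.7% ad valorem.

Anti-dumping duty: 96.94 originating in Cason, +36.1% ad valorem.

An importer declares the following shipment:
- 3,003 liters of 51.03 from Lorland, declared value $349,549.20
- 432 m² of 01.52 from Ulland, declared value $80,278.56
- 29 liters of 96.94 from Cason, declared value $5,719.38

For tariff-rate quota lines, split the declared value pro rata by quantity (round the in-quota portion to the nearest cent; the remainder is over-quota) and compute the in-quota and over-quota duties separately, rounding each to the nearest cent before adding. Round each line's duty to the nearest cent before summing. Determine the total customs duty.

Line 1 (51.03, Lorland, 3,003 liters, $349,549.20):
Base rate for 51.03 is 11.5%.
Duty = $349,549.20 × 11.5% = $40,198.16.
Line 2 (01.52, Ulland, 432 m², $80,278.56):
Code 01.52 is under a tariff-rate quota (threshold 156 m²). In-quota: 156 m² at 1.5%; over-quota: 276 m² at 21.5%.
Pro-rata value split: in-quota = $80,278.56 × 156/432 = $28,989.48; over-quota = $80,278.56 − $28,989.48 = $51,289.08.
In-quota duty = $28,989.48 × 1.5% = $434.84. Over-quota duty = $51,289.08 × 21.5% = $11,027.15.
Line duty = $434.84 + $11,027.15 = $11,461.99.
Line 3 (96.94, Cason, 29 liters, $5,719.38):
Base rate for 96.94 is $4.09/liter.
96.94 has an FTA preferential rate, but origin Cason is not Vinania; base rate stands.
Additional duty on 96.94 from Cason: +36.1% ad valorem. Applied ad valorem rate = 36.1%.
Duty = $5,719.38 × 36.1% + 29 × $4.09 = $2,183.31.
Total = $40,198.16 + $11,461.99 + $2,183.31 = $53,843.46.

$53,843.46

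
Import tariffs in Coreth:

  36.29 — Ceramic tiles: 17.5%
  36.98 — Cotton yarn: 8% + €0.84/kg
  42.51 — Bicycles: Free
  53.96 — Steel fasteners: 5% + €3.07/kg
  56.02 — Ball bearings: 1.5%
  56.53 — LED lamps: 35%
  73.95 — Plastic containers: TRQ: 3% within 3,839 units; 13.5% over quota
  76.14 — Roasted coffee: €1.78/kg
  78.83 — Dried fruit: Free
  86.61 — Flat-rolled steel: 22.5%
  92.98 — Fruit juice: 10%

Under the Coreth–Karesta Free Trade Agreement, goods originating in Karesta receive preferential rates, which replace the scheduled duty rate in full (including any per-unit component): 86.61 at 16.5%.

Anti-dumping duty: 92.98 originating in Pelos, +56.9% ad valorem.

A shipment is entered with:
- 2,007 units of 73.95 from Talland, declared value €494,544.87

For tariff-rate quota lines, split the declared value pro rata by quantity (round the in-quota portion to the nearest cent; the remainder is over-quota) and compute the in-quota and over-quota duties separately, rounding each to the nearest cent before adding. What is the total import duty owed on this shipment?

€14,836.35

Line 1 (73.95, Talland, 2,007 units, €494,544.87):
Code 73.95 is under a tariff-rate quota (threshold 3,839 units). Quantity 2,007 units is within the quota, so the in-quota rate 3% applies to the full value.
Duty = €494,544.87 × 3% = €14,836.35.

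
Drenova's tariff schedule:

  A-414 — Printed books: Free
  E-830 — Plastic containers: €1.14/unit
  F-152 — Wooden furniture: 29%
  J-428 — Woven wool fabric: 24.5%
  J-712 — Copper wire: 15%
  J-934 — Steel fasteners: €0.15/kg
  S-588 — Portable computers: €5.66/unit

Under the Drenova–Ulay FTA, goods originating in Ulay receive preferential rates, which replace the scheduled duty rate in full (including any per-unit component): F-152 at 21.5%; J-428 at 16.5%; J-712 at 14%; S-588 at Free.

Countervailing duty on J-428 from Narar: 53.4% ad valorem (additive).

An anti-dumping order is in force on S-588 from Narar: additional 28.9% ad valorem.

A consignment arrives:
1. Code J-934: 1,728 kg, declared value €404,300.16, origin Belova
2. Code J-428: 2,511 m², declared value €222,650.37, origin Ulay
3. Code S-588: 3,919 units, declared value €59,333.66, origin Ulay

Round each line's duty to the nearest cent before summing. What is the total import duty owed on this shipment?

Line 1 (J-934, Belova, 1,728 kg, €404,300.16):
Base rate for J-934 is €0.15/kg.
Duty = 1,728 × €0.15 = €259.20.
Line 2 (J-428, Ulay, 2,511 m², €222,650.37):
Base rate for J-428 is 24.5%.
Origin Ulay qualifies under the Drenova–Ulay agreement and J-428 is covered: preferential rate 16.5% applies instead.
The additional-duty order on J-428 targets Narar, not Ulay; it does not apply.
Duty = €222,650.37 × 16.5% = €36,737.31.
Line 3 (S-588, Ulay, 3,919 units, €59,333.66):
Base rate for S-588 is €5.66/unit.
Origin Ulay qualifies under the Drenova–Ulay agreement and S-588 is covered: preferential rate Free applies instead.
The additional-duty order on S-588 targets Narar, not Ulay; it does not apply.
Duty = €59,333.66 × 0% = €0.00.
Total = €259.20 + €36,737.31 + €0.00 = €36,996.51.

€36,996.51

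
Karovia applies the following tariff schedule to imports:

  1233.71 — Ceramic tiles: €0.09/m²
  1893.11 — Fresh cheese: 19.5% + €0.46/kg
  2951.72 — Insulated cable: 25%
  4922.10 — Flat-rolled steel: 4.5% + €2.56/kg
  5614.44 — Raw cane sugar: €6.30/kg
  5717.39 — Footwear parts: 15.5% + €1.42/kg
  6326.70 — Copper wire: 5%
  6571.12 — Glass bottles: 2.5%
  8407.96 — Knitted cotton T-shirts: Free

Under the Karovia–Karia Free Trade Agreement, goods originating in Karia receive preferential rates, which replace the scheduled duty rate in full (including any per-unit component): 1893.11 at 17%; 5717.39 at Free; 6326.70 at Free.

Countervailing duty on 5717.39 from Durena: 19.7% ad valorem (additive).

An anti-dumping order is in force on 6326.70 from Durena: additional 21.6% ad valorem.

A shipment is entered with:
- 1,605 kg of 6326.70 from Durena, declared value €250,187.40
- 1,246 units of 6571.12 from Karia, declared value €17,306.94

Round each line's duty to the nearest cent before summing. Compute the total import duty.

Line 1 (6326.70, Durena, 1,605 kg, €250,187.40):
Base rate for 6326.70 is 5%.
6326.70 has an FTA preferential rate, but origin Durena is not Karia; base rate stands.
Additional duty on 6326.70 from Durena: +21.6%. Applied ad valorem rate: 5% + 21.6% = 26.6%.
Duty = €250,187.40 × 26.6% = €66,549.85.
Line 2 (6571.12, Karia, 1,246 units, €17,306.94):
Base rate for 6571.12 is 2.5%.
Origin Karia is the FTA partner but 6571.12 is not on the preference list; base rate stands.
Duty = €17,306.94 × 2.5% = €432.67.
Total = €66,549.85 + €432.67 = €66,982.52.

€66,982.52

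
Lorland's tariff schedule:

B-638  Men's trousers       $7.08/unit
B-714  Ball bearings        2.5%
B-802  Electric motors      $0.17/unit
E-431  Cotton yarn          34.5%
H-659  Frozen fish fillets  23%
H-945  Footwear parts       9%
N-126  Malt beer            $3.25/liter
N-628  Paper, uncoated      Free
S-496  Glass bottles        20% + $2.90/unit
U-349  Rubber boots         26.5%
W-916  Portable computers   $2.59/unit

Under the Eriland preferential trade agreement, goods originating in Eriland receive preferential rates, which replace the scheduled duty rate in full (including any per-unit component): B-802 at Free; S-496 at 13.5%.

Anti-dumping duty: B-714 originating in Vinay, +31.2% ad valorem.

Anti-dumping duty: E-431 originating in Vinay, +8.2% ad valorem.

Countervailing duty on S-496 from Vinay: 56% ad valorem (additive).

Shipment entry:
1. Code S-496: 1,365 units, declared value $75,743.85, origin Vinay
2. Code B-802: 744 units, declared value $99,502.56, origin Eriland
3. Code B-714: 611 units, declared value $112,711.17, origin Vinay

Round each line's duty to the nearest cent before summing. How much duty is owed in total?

$99,507.49

Line 1 (S-496, Vinay, 1,365 units, $75,743.85):
Base rate for S-496 is 20% + $2.90/unit.
S-496 has an FTA preferential rate, but origin Vinay is not Eriland; base rate stands.
Additional duty on S-496 from Vinay: +56%. Applied ad valorem rate: 20% + 56% = 76%.
Duty = $75,743.85 × 76% + 1,365 × $2.90 = $61,523.83.
Line 2 (B-802, Eriland, 744 units, $99,502.56):
Base rate for B-802 is $0.17/unit.
Origin Eriland qualifies under the Lorland–Eriland agreement and B-802 is covered: preferential rate Free applies instead.
Duty = $99,502.56 × 0% = $0.00.
Line 3 (B-714, Vinay, 611 units, $112,711.17):
Base rate for B-714 is 2.5%.
Additional duty on B-714 from Vinay: +31.2%. Applied ad valorem rate: 2.5% + 31.2% = 33.7%.
Duty = $112,711.17 × 33.7% = $37,983.66.
Total = $61,523.83 + $0.00 + $37,983.66 = $99,507.49.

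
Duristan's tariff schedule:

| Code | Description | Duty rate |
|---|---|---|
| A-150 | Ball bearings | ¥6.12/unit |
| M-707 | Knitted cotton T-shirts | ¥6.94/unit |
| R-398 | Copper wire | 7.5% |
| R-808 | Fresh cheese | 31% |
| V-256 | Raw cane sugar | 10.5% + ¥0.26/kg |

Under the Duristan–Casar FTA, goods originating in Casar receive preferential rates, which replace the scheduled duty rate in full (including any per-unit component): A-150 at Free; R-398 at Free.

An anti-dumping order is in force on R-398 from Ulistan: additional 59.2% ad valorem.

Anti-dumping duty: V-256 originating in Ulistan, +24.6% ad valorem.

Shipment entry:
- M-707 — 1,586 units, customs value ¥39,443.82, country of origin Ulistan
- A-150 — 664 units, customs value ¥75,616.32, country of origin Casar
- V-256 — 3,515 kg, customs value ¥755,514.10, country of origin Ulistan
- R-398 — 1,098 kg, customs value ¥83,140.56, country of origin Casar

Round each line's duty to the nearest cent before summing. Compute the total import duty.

¥277,106.19

Line 1 (M-707, Ulistan, 1,586 units, ¥39,443.82):
Base rate for M-707 is ¥6.94/unit.
Duty = 1,586 × ¥6.94 = ¥11,006.84.
Line 2 (A-150, Casar, 664 units, ¥75,616.32):
Base rate for A-150 is ¥6.12/unit.
Origin Casar qualifies under the Duristan–Casar agreement and A-150 is covered: preferential rate Free applies instead.
Duty = ¥75,616.32 × 0% = ¥0.00.
Line 3 (V-256, Ulistan, 3,515 kg, ¥755,514.10):
Base rate for V-256 is 10.5% + ¥0.26/kg.
Additional duty on V-256 from Ulistan: +24.6%. Applied ad valorem rate: 10.5% + 24.6% = 35.1%.
Duty = ¥755,514.10 × 35.1% + 3,515 × ¥0.26 = ¥266,099.35.
Line 4 (R-398, Casar, 1,098 kg, ¥83,140.56):
Base rate for R-398 is 7.5%.
Origin Casar qualifies under the Duristan–Casar agreement and R-398 is covered: preferential rate Free applies instead.
The additional-duty order on R-398 targets Ulistan, not Casar; it does not apply.
Duty = ¥83,140.56 × 0% = ¥0.00.
Total = ¥11,006.84 + ¥0.00 + ¥266,099.35 + ¥0.00 = ¥277,106.19.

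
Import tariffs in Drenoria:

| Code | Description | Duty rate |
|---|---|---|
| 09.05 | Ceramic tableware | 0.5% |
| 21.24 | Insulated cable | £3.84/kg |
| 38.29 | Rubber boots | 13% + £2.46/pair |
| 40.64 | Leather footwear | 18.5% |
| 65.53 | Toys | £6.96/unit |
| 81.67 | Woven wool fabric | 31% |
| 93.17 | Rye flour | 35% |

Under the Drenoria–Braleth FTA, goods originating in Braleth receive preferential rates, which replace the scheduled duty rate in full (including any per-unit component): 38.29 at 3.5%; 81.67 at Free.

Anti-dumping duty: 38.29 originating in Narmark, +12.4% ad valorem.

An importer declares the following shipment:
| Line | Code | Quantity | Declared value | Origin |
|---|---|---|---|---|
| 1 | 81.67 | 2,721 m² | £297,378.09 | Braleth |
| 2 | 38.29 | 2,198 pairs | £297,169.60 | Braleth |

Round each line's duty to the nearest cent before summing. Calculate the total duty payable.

£10,400.94

Line 1 (81.67, Braleth, 2,721 m², £297,378.09):
Base rate for 81.67 is 31%.
Origin Braleth qualifies under the Drenoria–Braleth agreement and 81.67 is covered: preferential rate Free applies instead.
Duty = £297,378.09 × 0% = £0.00.
Line 2 (38.29, Braleth, 2,198 pairs, £297,169.60):
Base rate for 38.29 is 13% + £2.46/pair.
Origin Braleth qualifies under the Drenoria–Braleth agreement and 38.29 is covered: preferential rate 3.5% applies instead.
The additional-duty order on 38.29 targets Narmark, not Braleth; it does not apply.
Duty = £297,169.60 × 3.5% = £10,400.94.
Total = £0.00 + £10,400.94 = £10,400.94.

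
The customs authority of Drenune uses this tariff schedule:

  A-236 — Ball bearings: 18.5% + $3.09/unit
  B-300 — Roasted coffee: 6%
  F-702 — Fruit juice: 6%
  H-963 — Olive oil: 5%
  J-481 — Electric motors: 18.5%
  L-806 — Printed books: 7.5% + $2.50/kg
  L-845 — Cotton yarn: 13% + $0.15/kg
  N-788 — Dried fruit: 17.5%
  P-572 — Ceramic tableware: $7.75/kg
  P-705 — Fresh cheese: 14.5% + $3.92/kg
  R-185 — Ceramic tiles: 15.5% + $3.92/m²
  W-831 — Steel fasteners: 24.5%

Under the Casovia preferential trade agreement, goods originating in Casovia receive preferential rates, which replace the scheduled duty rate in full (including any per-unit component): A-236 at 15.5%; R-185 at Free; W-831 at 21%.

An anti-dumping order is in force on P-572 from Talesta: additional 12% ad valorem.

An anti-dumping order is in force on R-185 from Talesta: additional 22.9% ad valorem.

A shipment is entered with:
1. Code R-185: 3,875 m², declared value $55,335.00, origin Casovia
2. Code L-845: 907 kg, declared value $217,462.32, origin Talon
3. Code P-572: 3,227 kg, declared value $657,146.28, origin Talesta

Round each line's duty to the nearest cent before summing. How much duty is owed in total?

$132,272.95

Line 1 (R-185, Casovia, 3,875 m², $55,335.00):
Base rate for R-185 is 15.5% + $3.92/m².
Origin Casovia qualifies under the Drenune–Casovia agreement and R-185 is covered: preferential rate Free applies instead.
The additional-duty order on R-185 targets Talesta, not Casovia; it does not apply.
Duty = $55,335.00 × 0% = $0.00.
Line 2 (L-845, Talon, 907 kg, $217,462.32):
Base rate for L-845 is 13% + $0.15/kg.
Duty = $217,462.32 × 13% + 907 × $0.15 = $28,406.15.
Line 3 (P-572, Talesta, 3,227 kg, $657,146.28):
Base rate for P-572 is $7.75/kg.
Additional duty on P-572 from Talesta: +12% ad valorem. Applied ad valorem rate = 12%.
Duty = $657,146.28 × 12% + 3,227 × $7.75 = $103,866.80.
Total = $0.00 + $28,406.15 + $103,866.80 = $132,272.95.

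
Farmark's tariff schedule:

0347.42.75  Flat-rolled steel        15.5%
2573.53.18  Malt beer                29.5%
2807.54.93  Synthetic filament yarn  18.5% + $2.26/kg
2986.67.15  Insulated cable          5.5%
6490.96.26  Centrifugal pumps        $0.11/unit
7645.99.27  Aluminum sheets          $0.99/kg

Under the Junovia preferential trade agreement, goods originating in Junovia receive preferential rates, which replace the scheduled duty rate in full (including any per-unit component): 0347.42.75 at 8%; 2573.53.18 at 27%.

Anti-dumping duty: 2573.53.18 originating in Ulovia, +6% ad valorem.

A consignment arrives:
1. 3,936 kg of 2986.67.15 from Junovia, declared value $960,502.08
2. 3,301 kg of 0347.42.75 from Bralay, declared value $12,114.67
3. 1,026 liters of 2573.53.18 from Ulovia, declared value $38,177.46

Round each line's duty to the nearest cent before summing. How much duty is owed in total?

Line 1 (2986.67.15, Junovia, 3,936 kg, $960,502.08):
Base rate for 2986.67.15 is 5.5%.
Origin Junovia is the FTA partner but 2986.67.15 is not on the preference list; base rate stands.
Duty = $960,502.08 × 5.5% = $52,827.61.
Line 2 (0347.42.75, Bralay, 3,301 kg, $12,114.67):
Base rate for 0347.42.75 is 15.5%.
0347.42.75 has an FTA preferential rate, but origin Bralay is not Junovia; base rate stands.
Duty = $12,114.67 × 15.5% = $1,877.77.
Line 3 (2573.53.18, Ulovia, 1,026 liters, $38,177.46):
Base rate for 2573.53.18 is 29.5%.
2573.53.18 has an FTA preferential rate, but origin Ulovia is not Junovia; base rate stands.
Additional duty on 2573.53.18 from Ulovia: +6%. Applied ad valorem rate: 29.5% + 6% = 35.5%.
Duty = $38,177.46 × 35.5% = $13,553.00.
Total = $52,827.61 + $1,877.77 + $13,553.00 = $68,258.38.

$68,258.38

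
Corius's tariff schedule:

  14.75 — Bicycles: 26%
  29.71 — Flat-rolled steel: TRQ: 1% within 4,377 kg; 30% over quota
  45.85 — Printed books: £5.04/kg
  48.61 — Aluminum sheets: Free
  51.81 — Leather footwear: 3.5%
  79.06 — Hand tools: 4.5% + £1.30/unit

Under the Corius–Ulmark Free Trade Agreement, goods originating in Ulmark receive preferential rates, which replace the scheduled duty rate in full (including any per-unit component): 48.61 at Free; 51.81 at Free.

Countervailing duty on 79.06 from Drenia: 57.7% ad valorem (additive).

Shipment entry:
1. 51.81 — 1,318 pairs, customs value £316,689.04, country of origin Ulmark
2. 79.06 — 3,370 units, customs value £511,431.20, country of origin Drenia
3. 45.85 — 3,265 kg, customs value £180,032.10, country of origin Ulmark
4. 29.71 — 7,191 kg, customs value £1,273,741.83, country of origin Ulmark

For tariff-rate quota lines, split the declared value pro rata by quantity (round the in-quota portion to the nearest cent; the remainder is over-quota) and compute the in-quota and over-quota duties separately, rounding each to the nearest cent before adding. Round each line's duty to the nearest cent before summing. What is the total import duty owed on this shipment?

£496,232.94

Line 1 (51.81, Ulmark, 1,318 pairs, £316,689.04):
Base rate for 51.81 is 3.5%.
Origin Ulmark qualifies under the Corius–Ulmark agreement and 51.81 is covered: preferential rate Free applies instead.
Duty = £316,689.04 × 0% = £0.00.
Line 2 (79.06, Drenia, 3,370 units, £511,431.20):
Base rate for 79.06 is 4.5% + £1.30/unit.
Additional duty on 79.06 from Drenia: +57.7%. Applied ad valorem rate: 4.5% + 57.7% = 62.2%.
Duty = £511,431.20 × 62.2% + 3,370 × £1.30 = £322,491.21.
Line 3 (45.85, Ulmark, 3,265 kg, £180,032.10):
Base rate for 45.85 is £5.04/kg.
Origin Ulmark is the FTA partner but 45.85 is not on the preference list; base rate stands.
Duty = 3,265 × £5.04 = £16,455.60.
Line 4 (29.71, Ulmark, 7,191 kg, £1,273,741.83):
Code 29.71 is under a tariff-rate quota (threshold 4,377 kg). In-quota: 4,377 kg at 1%; over-quota: 2,814 kg at 30%.
Pro-rata value split: in-quota = £1,273,741.83 × 4,377/7,191 = £775,298.01; over-quota = £1,273,741.83 − £775,298.01 = £498,443.82.
In-quota duty = £775,298.01 × 1% = £7,752.98. Over-quota duty = £498,443.82 × 30% = £149,533.15.
Line duty = £7,752.98 + £149,533.15 = £157,286.13.
Total = £0.00 + £322,491.21 + £16,455.60 + £157,286.13 = £496,232.94.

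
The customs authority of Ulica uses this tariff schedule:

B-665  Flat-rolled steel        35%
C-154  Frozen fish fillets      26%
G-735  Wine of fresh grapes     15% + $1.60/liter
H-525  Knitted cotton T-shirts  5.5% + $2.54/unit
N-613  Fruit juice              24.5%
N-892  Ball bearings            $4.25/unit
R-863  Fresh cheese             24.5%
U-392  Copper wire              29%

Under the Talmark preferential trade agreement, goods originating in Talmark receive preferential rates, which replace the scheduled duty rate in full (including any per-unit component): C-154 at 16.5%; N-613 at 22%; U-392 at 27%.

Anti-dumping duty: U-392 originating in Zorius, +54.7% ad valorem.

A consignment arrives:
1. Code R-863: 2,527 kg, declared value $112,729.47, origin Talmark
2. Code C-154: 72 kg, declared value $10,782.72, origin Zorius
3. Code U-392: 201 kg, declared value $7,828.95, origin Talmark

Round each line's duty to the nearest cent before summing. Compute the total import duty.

Line 1 (R-863, Talmark, 2,527 kg, $112,729.47):
Base rate for R-863 is 24.5%.
Origin Talmark is the FTA partner but R-863 is not on the preference list; base rate stands.
Duty = $112,729.47 × 24.5% = $27,618.72.
Line 2 (C-154, Zorius, 72 kg, $10,782.72):
Base rate for C-154 is 26%.
C-154 has an FTA preferential rate, but origin Zorius is not Talmark; base rate stands.
Duty = $10,782.72 × 26% = $2,803.51.
Line 3 (U-392, Talmark, 201 kg, $7,828.95):
Base rate for U-392 is 29%.
Origin Talmark qualifies under the Ulica–Talmark agreement and U-392 is covered: preferential rate 27% applies instead.
The additional-duty order on U-392 targets Zorius, not Talmark; it does not apply.
Duty = $7,828.95 × 27% = $2,113.82.
Total = $27,618.72 + $2,803.51 + $2,113.82 = $32,536.05.

$32,536.05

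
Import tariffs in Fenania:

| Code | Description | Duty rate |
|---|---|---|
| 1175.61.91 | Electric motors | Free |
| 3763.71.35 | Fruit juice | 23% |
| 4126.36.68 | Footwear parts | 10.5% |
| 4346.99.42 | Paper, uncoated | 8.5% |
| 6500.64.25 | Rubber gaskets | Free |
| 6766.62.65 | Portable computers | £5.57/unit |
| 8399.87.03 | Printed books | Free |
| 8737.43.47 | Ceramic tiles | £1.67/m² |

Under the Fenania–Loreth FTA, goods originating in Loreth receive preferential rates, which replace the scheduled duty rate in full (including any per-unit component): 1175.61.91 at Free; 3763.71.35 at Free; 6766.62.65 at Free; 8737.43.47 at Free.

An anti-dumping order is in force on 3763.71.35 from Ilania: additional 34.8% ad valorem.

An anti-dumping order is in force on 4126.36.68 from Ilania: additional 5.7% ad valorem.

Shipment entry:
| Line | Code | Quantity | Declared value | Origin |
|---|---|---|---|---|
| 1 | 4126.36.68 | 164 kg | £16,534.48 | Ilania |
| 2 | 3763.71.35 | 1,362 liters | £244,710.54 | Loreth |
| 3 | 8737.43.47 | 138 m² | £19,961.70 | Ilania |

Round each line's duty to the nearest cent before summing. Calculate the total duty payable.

Line 1 (4126.36.68, Ilania, 164 kg, £16,534.48):
Base rate for 4126.36.68 is 10.5%.
Additional duty on 4126.36.68 from Ilania: +5.7%. Applied ad valorem rate: 10.5% + 5.7% = 16.2%.
Duty = £16,534.48 × 16.2% = £2,678.59.
Line 2 (3763.71.35, Loreth, 1,362 liters, £244,710.54):
Base rate for 3763.71.35 is 23%.
Origin Loreth qualifies under the Fenania–Loreth agreement and 3763.71.35 is covered: preferential rate Free applies instead.
The additional-duty order on 3763.71.35 targets Ilania, not Loreth; it does not apply.
Duty = £244,710.54 × 0% = £0.00.
Line 3 (8737.43.47, Ilania, 138 m², £19,961.70):
Base rate for 8737.43.47 is £1.67/m².
8737.43.47 has an FTA preferential rate, but origin Ilania is not Loreth; base rate stands.
Duty = 138 × £1.67 = £230.46.
Total = £2,678.59 + £0.00 + £230.46 = £2,909.05.

£2,909.05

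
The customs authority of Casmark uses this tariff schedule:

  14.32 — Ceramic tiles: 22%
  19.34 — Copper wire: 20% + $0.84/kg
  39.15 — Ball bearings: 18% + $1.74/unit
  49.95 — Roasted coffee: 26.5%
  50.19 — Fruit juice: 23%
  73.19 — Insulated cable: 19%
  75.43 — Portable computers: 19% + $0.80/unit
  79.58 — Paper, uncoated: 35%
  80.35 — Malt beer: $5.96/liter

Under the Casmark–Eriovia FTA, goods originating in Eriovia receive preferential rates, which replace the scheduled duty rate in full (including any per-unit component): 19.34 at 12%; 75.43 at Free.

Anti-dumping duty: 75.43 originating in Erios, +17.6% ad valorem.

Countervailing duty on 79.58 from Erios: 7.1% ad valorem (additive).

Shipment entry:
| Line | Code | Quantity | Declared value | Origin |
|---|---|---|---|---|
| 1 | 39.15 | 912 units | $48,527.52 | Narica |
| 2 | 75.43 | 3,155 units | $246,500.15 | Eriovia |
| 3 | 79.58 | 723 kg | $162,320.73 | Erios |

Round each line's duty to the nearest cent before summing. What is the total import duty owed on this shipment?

Line 1 (39.15, Narica, 912 units, $48,527.52):
Base rate for 39.15 is 18% + $1.74/unit.
Duty = $48,527.52 × 18% + 912 × $1.74 = $10,321.83.
Line 2 (75.43, Eriovia, 3,155 units, $246,500.15):
Base rate for 75.43 is 19% + $0.80/unit.
Origin Eriovia qualifies under the Casmark–Eriovia agreement and 75.43 is covered: preferential rate Free applies instead.
The additional-duty order on 75.43 targets Erios, not Eriovia; it does not apply.
Duty = $246,500.15 × 0% = $0.00.
Line 3 (79.58, Erios, 723 kg, $162,320.73):
Base rate for 79.58 is 35%.
Additional duty on 79.58 from Erios: +7.1%. Applied ad valorem rate: 35% + 7.1% = 42.1%.
Duty = $162,320.73 × 42.1% = $68,337.03.
Total = $10,321.83 + $0.00 + $68,337.03 = $78,658.86.

$78,658.86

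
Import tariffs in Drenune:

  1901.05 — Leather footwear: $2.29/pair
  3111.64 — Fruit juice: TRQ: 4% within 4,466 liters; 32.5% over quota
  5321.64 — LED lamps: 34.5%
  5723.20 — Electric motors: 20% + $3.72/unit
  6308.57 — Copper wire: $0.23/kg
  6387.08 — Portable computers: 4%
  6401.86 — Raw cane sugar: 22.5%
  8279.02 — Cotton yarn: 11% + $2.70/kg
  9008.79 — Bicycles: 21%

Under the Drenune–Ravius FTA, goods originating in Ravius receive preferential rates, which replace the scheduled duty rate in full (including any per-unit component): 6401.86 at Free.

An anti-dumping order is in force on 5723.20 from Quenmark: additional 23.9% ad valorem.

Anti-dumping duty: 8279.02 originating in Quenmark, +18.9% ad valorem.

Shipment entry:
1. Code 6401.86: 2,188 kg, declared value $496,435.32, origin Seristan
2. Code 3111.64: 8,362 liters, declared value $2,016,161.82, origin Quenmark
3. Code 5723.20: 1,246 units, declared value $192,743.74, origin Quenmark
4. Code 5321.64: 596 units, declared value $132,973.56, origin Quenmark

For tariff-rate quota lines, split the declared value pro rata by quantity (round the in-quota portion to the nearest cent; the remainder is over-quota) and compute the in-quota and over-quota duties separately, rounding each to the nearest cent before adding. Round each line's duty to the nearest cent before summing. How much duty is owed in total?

Line 1 (6401.86, Seristan, 2,188 kg, $496,435.32):
Base rate for 6401.86 is 22.5%.
6401.86 has an FTA preferential rate, but origin Seristan is not Ravius; base rate stands.
Duty = $496,435.32 × 22.5% = $111,697.95.
Line 2 (3111.64, Quenmark, 8,362 liters, $2,016,161.82):
Code 3111.64 is under a tariff-rate quota (threshold 4,466 liters). In-quota: 4,466 liters at 4%; over-quota: 3,896 liters at 32.5%.
Pro-rata value split: in-quota = $2,016,161.82 × 4,466/8,362 = $1,076,797.26; over-quota = $2,016,161.82 − $1,076,797.26 = $939,364.56.
In-quota duty = $1,076,797.26 × 4% = $43,071.89. Over-quota duty = $939,364.56 × 32.5% = $305,293.48.
Line duty = $43,071.89 + $305,293.48 = $348,365.37.
Line 3 (5723.20, Quenmark, 1,246 units, $192,743.74):
Base rate for 5723.20 is 20% + $3.72/unit.
Additional duty on 5723.20 from Quenmark: +23.9%. Applied ad valorem rate: 20% + 23.9% = 43.9%.
Duty = $192,743.74 × 43.9% + 1,246 × $3.72 = $89,249.62.
Line 4 (5321.64, Quenmark, 596 units, $132,973.56):
Base rate for 5321.64 is 34.5%.
Duty = $132,973.56 × 34.5% = $45,875.88.
Total = $111,697.95 + $348,365.37 + $89,249.62 + $45,875.88 = $595,188.82.

$595,188.82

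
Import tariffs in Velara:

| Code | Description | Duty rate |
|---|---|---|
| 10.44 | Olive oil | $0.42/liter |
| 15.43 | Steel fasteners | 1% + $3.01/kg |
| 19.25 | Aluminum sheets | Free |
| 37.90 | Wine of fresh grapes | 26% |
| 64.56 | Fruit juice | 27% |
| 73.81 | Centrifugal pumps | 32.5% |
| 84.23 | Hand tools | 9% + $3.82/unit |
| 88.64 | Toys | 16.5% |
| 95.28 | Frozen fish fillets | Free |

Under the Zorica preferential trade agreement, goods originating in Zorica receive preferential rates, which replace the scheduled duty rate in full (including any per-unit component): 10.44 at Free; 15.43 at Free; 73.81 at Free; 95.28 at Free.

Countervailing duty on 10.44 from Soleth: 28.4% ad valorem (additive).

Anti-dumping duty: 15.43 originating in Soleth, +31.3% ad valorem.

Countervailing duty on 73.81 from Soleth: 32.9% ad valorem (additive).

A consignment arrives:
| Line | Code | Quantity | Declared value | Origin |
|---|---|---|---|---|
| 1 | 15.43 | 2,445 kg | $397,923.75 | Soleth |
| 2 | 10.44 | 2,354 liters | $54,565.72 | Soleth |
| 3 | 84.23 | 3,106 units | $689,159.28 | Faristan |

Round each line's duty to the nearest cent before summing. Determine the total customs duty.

$226,263.42

Line 1 (15.43, Soleth, 2,445 kg, $397,923.75):
Base rate for 15.43 is 1% + $3.01/kg.
15.43 has an FTA preferential rate, but origin Soleth is not Zorica; base rate stands.
Additional duty on 15.43 from Soleth: +31.3%. Applied ad valorem rate: 1% + 31.3% = 32.3%.
Duty = $397,923.75 × 32.3% + 2,445 × $3.01 = $135,888.82.
Line 2 (10.44, Soleth, 2,354 liters, $54,565.72):
Base rate for 10.44 is $0.42/liter.
10.44 has an FTA preferential rate, but origin Soleth is not Zorica; base rate stands.
Additional duty on 10.44 from Soleth: +28.4% ad valorem. Applied ad valorem rate = 28.4%.
Duty = $54,565.72 × 28.4% + 2,354 × $0.42 = $16,485.34.
Line 3 (84.23, Faristan, 3,106 units, $689,159.28):
Base rate for 84.23 is 9% + $3.82/unit.
Duty = $689,159.28 × 9% + 3,106 × $3.82 = $73,889.26.
Total = $135,888.82 + $16,485.34 + $73,889.26 = $226,263.42.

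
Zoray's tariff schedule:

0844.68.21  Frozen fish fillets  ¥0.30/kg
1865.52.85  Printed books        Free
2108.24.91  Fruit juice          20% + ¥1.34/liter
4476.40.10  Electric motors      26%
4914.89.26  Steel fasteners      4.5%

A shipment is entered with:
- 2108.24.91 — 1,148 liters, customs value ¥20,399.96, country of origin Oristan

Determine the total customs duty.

Line 1 (2108.24.91, Oristan, 1,148 liters, ¥20,399.96):
Base rate for 2108.24.91 is 20% + ¥1.34/liter.
Duty = ¥20,399.96 × 20% + 1,148 × ¥1.34 = ¥5,618.31.

¥5,618.31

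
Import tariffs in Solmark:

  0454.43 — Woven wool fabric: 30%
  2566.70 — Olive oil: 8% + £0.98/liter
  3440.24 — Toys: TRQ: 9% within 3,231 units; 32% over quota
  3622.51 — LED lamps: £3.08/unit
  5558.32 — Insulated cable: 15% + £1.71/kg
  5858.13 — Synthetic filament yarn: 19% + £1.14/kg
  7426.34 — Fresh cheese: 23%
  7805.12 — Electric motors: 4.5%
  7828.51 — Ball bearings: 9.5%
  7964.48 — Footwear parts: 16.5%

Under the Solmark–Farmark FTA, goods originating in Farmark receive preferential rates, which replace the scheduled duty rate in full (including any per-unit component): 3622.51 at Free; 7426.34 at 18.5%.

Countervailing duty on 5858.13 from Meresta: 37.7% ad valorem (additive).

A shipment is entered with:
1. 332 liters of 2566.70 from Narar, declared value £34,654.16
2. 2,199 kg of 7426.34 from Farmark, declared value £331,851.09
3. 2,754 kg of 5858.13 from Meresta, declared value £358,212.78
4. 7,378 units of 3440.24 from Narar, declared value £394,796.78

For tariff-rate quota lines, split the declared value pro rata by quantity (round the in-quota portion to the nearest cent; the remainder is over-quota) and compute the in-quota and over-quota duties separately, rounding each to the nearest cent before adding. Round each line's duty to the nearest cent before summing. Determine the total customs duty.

£357,306.43

Line 1 (2566.70, Narar, 332 liters, £34,654.16):
Base rate for 2566.70 is 8% + £0.98/liter.
Duty = £34,654.16 × 8% + 332 × £0.98 = £3,097.69.
Line 2 (7426.34, Farmark, 2,199 kg, £331,851.09):
Base rate for 7426.34 is 23%.
Origin Farmark qualifies under the Solmark–Farmark agreement and 7426.34 is covered: preferential rate 18.5% applies instead.
Duty = £331,851.09 × 18.5% = £61,392.45.
Line 3 (5858.13, Meresta, 2,754 kg, £358,212.78):
Base rate for 5858.13 is 19% + £1.14/kg.
Additional duty on 5858.13 from Meresta: +37.7%. Applied ad valorem rate: 19% + 37.7% = 56.7%.
Duty = £358,212.78 × 56.7% + 2,754 × £1.14 = £206,246.21.
Line 4 (3440.24, Narar, 7,378 units, £394,796.78):
Code 3440.24 is under a tariff-rate quota (threshold 3,231 units). In-quota: 3,231 units at 9%; over-quota: 4,147 units at 32%.
Pro-rata value split: in-quota = £394,796.78 × 3,231/7,378 = £172,890.81; over-quota = £394,796.78 − £172,890.81 = £221,905.97.
In-quota duty = £172,890.81 × 9% = £15,560.17. Over-quota duty = £221,905.97 × 32% = £71,009.91.
Line duty = £15,560.17 + £71,009.91 = £86,570.08.
Total = £3,097.69 + £61,392.45 + £206,246.21 + £86,570.08 = £357,306.43.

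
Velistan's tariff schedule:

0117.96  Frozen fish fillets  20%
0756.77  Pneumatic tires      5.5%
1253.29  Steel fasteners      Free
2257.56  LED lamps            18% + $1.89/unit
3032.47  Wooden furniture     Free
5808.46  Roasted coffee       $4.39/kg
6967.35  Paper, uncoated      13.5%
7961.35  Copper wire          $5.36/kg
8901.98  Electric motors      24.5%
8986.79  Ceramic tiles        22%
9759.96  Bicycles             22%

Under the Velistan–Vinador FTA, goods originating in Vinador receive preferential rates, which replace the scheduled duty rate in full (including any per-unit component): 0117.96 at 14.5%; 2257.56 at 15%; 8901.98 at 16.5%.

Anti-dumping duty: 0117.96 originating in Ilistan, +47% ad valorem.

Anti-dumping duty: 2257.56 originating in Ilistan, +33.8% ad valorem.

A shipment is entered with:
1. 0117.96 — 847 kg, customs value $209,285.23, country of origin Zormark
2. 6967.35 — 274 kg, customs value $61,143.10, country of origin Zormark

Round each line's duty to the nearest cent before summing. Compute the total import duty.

$50,111.37

Line 1 (0117.96, Zormark, 847 kg, $209,285.23):
Base rate for 0117.96 is 20%.
0117.96 has an FTA preferential rate, but origin Zormark is not Vinador; base rate stands.
The additional-duty order on 0117.96 targets Ilistan, not Zormark; it does not apply.
Duty = $209,285.23 × 20% = $41,857.05.
Line 2 (6967.35, Zormark, 274 kg, $61,143.10):
Base rate for 6967.35 is 13.5%.
Duty = $61,143.10 × 13.5% = $8,254.32.
Total = $41,857.05 + $8,254.32 = $50,111.37.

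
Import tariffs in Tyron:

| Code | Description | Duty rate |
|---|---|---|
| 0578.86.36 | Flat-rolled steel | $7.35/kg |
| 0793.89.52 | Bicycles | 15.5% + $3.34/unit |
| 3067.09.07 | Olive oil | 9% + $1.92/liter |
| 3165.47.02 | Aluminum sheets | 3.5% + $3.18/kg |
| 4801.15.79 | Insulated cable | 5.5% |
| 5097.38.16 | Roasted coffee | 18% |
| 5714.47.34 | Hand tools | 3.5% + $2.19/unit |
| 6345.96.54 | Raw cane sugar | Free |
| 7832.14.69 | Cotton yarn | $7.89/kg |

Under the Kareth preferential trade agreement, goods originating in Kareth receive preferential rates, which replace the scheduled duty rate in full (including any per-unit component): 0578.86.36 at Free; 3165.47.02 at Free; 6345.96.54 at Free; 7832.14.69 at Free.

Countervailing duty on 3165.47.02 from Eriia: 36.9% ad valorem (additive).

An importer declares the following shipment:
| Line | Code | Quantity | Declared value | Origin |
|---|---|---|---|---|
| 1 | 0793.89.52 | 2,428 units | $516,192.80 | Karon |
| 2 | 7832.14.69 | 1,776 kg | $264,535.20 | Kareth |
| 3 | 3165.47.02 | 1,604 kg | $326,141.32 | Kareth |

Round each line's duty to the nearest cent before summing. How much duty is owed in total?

Line 1 (0793.89.52, Karon, 2,428 units, $516,192.80):
Base rate for 0793.89.52 is 15.5% + $3.34/unit.
Duty = $516,192.80 × 15.5% + 2,428 × $3.34 = $88,119.40.
Line 2 (7832.14.69, Kareth, 1,776 kg, $264,535.20):
Base rate for 7832.14.69 is $7.89/kg.
Origin Kareth qualifies under the Tyron–Kareth agreement and 7832.14.69 is covered: preferential rate Free applies instead.
Duty = $264,535.20 × 0% = $0.00.
Line 3 (3165.47.02, Kareth, 1,604 kg, $326,141.32):
Base rate for 3165.47.02 is 3.5% + $3.18/kg.
Origin Kareth qualifies under the Tyron–Kareth agreement and 3165.47.02 is covered: preferential rate Free applies instead.
The additional-duty order on 3165.47.02 targets Eriia, not Kareth; it does not apply.
Duty = $326,141.32 × 0% = $0.00.
Total = $88,119.40 + $0.00 + $0.00 = $88,119.40.

$88,119.40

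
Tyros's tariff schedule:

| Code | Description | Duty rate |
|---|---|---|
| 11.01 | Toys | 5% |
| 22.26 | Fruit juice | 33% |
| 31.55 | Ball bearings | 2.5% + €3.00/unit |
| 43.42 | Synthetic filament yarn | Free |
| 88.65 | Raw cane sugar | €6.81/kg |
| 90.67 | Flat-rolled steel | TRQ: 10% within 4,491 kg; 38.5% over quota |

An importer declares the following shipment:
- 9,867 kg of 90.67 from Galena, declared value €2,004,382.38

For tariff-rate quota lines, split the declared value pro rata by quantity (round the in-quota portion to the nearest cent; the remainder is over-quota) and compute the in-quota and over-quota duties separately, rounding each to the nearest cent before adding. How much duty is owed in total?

Line 1 (90.67, Galena, 9,867 kg, €2,004,382.38):
Code 90.67 is under a tariff-rate quota (threshold 4,491 kg). In-quota: 4,491 kg at 10%; over-quota: 5,376 kg at 38.5%.
Pro-rata value split: in-quota = €2,004,382.38 × 4,491/9,867 = €912,301.74; over-quota = €2,004,382.38 − €912,301.74 = €1,092,080.64.
In-quota duty = €912,301.74 × 10% = €91,230.17. Over-quota duty = €1,092,080.64 × 38.5% = €420,451.05.
Line duty = €91,230.17 + €420,451.05 = €511,681.22.

€511,681.22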